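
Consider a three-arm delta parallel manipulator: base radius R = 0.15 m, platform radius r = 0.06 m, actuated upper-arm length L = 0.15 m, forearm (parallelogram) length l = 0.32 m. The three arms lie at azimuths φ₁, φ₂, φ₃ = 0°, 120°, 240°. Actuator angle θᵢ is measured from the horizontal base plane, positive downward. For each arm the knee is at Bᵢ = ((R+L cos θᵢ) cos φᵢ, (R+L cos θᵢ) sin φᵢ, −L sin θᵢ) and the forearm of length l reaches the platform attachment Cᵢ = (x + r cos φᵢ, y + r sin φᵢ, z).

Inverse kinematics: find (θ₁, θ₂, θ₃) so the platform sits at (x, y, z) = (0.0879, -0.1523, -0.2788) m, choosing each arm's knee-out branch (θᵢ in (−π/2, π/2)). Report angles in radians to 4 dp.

rotate P by −φ1: (0.0879, -0.1523, -0.2788)
  A cos θ + B sin θ = C:  0.0021·cos θ + -0.2788·sin θ = -0.0701
  γ=atan2(-0.2788,0.0021)=-1.5633;  ψ=arccos(-0.2514)=1.8249;  θ1=γ+ψ≈0.2617
arm 2 (φ=120.0°): x'=-0.1758, y'=0.0000
  A=0.2658, B=-0.2788, C=(l²−L²−A²−y'²−z²)/(2L)=-0.2283
  θ2 = atan2(B,A) + arccos(C/0.3852) = 1.3961
arm 3 (φ=240.0°): x'=0.0879, y'=0.1523
  A cos θ + B sin θ = C:  0.0021·cos θ + -0.2788·sin θ = -0.0701
  √(A²+B²)=0.2788;  θ3 = -1.5634+1.8248 ≈ 0.2614

θ₁ = 0.2617, θ₂ = 1.3961, θ₃ = 0.2614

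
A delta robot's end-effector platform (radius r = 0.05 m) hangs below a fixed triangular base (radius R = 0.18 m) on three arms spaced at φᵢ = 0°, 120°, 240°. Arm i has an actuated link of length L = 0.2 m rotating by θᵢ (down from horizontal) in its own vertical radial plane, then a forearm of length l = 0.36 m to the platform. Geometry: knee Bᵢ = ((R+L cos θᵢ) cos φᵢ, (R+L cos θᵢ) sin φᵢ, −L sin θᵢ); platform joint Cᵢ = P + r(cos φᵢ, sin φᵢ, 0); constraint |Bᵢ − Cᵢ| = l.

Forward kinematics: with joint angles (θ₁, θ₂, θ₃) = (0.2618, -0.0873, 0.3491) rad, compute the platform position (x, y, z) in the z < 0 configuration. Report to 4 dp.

φ1=0.0°: virtual centre (0.3232, 0.0000, -0.0518), radius l
O2 = (0.3292·cos120.0°, 0.3292·sin120.0°, 0.0174) = (-0.1646, 0.2851, 0.0174)
O3 = (0.3179·cos240.0°, 0.3179·sin240.0°, -0.0684) = (-0.1590, -0.2753, -0.0684)
|O₂|²−|O₁|² = 0.0016;  |O₃|²−|O₁|² = -0.0014
linear system: -0.9756x+0.5703y = 0.0016−0.1384z; -0.9643x+-0.5507y = -0.0014−-0.0333z
det = 1.0872;  x = -0.0001+0.0526z,  y = 0.0026+-0.1526z
into |P−O₁|² = l²: 1.0261z² + 0.0687z + -0.0224 = 0;  Δ = 0.0967;  z = -0.1850 or 0.1181 → z<0 root = -0.1850
x = -0.0098, y = 0.0309

(-0.0098, 0.0309, -0.1850)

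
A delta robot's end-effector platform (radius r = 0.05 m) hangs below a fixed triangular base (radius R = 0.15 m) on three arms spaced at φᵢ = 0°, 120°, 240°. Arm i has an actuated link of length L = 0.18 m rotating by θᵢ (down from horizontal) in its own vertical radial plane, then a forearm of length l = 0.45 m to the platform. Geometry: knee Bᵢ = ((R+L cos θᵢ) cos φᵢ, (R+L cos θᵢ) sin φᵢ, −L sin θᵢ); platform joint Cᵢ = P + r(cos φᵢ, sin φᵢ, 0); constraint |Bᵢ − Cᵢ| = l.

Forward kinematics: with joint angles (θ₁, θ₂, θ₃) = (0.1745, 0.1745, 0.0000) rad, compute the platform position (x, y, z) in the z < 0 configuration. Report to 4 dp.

centre 1 = (0.2773·cos0.0°, 0.2773·sin0.0°, -0.0313) = (0.2773, 0.0000, -0.0313)
arm 2 at φ=120.0°: (R−r)+L cos θ2 = 0.2773;  centre 2 = (-0.1386, 0.2401, -0.0313)
φ3=240.0°: virtual centre (-0.1400, -0.2425, 0.0000), radius l
|centre ₂|²−|centre ₁|² = 0.0000;  |centre ₃|²−|centre ₁|² = 0.0005
plane₁₂: -0.8318x+0.4802y+0.0000z = 0.0000
det = 0.8042;  x = -0.0003+0.0373z,  y = -0.0006+0.0646z
into |P−centre ₁|² = l²: 1.0056z² + 0.0417z + -0.1245 = 0;  Δ = 0.5024;  z = -0.3732 or 0.3317 → z<0 root = -0.3732
x = -0.0143, y = -0.0247

(-0.0143, -0.0247, -0.3732)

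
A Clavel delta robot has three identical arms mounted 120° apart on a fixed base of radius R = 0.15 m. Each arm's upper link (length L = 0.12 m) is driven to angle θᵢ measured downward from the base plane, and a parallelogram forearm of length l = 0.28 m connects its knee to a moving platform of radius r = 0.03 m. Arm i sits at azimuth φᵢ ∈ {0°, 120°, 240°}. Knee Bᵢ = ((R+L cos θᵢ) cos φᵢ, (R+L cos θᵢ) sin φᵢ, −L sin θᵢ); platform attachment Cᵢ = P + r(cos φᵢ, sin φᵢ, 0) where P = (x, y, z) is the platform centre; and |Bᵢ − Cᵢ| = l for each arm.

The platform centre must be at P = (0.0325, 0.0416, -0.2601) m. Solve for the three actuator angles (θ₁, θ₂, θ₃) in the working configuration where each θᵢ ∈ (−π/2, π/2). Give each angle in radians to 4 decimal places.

θ₁ = 0.5238, θ₂ = 0.6107, θ₃ = 1.0472

arm 1 (φ=0.0°): x'=0.0325, y'=0.0416
  e−x'=0.0875;  (l²−L²−(e−x')²−y'²−z²)/2L = -0.0543
  √(A²+B²)=0.2744;  θ1 = -1.2463+1.7701 ≈ 0.5238
φ2=120.0° → target in arm frame (0.0198, -0.0489)
  A=0.1002, B=-0.2601, C=(l²−L²−A²−y'²−z²)/(2L)=-0.0671
  γ=atan2(-0.2601,0.1002)=-1.2030;  ψ=arccos(-0.2406)=1.8137;  θ2=γ+ψ≈0.6107
φ3=240.0° → target in arm frame (-0.0523, 0.0073)
  A cos θ + B sin θ = C:  0.1723·cos θ + -0.2601·sin θ = -0.1391
  √(A²+B²)=0.3120;  θ3 = -0.9858+2.0330 ≈ 1.0472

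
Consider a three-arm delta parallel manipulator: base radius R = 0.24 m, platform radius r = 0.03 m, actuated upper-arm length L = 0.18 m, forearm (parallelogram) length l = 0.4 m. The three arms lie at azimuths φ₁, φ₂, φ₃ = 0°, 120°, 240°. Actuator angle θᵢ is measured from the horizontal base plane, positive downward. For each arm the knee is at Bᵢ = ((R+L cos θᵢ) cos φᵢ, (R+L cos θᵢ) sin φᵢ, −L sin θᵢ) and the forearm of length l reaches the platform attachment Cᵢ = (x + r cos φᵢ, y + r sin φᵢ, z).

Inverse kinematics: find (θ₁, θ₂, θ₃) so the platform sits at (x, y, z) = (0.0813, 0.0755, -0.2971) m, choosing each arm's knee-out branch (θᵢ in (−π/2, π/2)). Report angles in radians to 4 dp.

arm 1 (φ=0.0°): x'=0.0813, y'=0.0755
  A cos θ + B sin θ = C:  0.1287·cos θ + -0.2971·sin θ = 0.0474
  √(A²+B²)=0.3238;  θ1 = -1.1620+1.4238 ≈ 0.2618
arm 2 (φ=120.0°): x'=0.0247, y'=-0.1082
  A=0.1853, B=-0.2971, C=(l²−L²−A²−y'²−z²)/(2L)=-0.0186
  θ2 = atan2(B,A) + arccos(C/0.3501) = 0.6107
rotate P by −φ3: (-0.1060, 0.0327, -0.2971)
  A cos θ + B sin θ = C:  0.3160·cos θ + -0.2971·sin θ = -0.1711
  γ=atan2(-0.2971,0.3160)=-0.7545;  ψ=arccos(-0.3946)=1.9764;  θ3=γ+ψ≈1.2219

θ₁ = 0.2618, θ₂ = 0.6107, θ₃ = 1.2219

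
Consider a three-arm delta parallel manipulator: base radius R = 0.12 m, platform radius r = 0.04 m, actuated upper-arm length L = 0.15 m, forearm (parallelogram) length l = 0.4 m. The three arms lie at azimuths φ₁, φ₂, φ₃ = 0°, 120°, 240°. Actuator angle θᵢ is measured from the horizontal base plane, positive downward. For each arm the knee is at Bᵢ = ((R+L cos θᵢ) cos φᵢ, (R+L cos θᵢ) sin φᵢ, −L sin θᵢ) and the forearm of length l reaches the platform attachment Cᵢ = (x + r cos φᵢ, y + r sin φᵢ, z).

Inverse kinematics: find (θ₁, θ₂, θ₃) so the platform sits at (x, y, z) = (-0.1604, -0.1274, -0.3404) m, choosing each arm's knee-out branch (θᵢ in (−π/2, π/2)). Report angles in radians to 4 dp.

rotate P by −φ1: (-0.1604, -0.1274, -0.3404)
  A cos θ + B sin θ = C:  0.2404·cos θ + -0.3404·sin θ = -0.1747
  γ=atan2(-0.3404,0.2404)=-0.9559;  ψ=arccos(-0.4191)=2.0032;  θ1=γ+ψ≈1.0473
arm 2 (φ=120.0°): x'=-0.0301, y'=0.2026
  A=0.1101, B=-0.3404, C=(l²−L²−A²−y'²−z²)/(2L)=-0.1052
  γ=atan2(-0.3404,0.1101)=-1.2579;  ψ=arccos(-0.2940)=1.8692;  θ2=γ+ψ≈0.6113
rotate P by −φ3: (0.1905, -0.0752, -0.3404)
  A=-0.1105, B=-0.3404, C=(l²−L²−A²−y'²−z²)/(2L)=0.0125
  γ=atan2(-0.3404,-0.1105)=-1.8848;  ψ=arccos(0.0350)=1.5358;  θ3=γ+ψ≈-0.3489

θ₁ = 1.0473, θ₂ = 0.6113, θ₃ = -0.3489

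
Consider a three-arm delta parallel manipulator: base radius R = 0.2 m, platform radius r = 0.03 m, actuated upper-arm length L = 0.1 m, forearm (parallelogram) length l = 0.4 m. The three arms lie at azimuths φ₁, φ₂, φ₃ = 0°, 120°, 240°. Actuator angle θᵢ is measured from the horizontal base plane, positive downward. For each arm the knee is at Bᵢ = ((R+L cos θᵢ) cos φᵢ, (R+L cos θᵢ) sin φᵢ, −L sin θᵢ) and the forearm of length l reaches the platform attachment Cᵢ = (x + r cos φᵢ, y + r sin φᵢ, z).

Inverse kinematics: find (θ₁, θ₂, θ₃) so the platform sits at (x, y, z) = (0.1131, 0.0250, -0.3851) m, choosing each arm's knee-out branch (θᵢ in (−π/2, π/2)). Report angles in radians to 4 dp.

rotate P by −φ1: (0.1131, 0.0250, -0.3851)
  A=0.0569, B=-0.3851, C=(l²−L²−A²−y'²−z²)/(2L)=-0.0108
  √(A²+B²)=0.3893;  θ1 = -1.4241+1.5986 ≈ 0.1745
arm 2 (φ=120.0°): x'=-0.0349, y'=-0.1104
  A=0.2049, B=-0.3851, C=(l²−L²−A²−y'²−z²)/(2L)=-0.2624
  γ=atan2(-0.3851,0.2049)=-1.0818;  ψ=arccos(-0.6016)=2.2163;  θ2=γ+ψ≈1.1345
φ3=240.0° → target in arm frame (-0.0782, 0.0854)
  A cos θ + B sin θ = C:  0.2482·cos θ + -0.3851·sin θ = -0.3360
  θ3 = atan2(B,A) + arccos(C/0.4582) = 1.3959

θ₁ = 0.1745, θ₂ = 1.1345, θ₃ = 1.3959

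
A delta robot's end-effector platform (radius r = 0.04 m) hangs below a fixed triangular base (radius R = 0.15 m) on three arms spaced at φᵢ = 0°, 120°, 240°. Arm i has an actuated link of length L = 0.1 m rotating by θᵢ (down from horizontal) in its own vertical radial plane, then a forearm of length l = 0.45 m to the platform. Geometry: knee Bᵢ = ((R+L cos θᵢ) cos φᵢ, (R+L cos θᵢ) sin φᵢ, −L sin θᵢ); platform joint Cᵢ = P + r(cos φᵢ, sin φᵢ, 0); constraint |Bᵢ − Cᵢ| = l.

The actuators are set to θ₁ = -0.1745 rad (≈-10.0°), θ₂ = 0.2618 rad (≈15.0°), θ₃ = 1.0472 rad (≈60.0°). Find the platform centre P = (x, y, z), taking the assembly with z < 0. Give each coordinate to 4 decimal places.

S1 = (0.2085·cos0.0°, 0.2085·sin0.0°, 0.0174) = (0.2085, 0.0000, 0.0174)
S2 = (0.2066·cos120.0°, 0.2066·sin120.0°, -0.0259) = (-0.1033, 0.1789, -0.0259)
arm 3 at φ=240.0°: ρ3 = 0.1600;  S3 = (-0.0800, -0.1386, -0.0866)
eliminate P² terms by subtracting sphere 1 from 2 and 3
linear system: -0.6236x+0.3578y = -0.0004−-0.0865z; -0.5770x+-0.2771y = -0.0107−-0.2079z
Cramer: x(z) = 0.0104-0.2594z;  y(z) = 0.0169-0.2103z
into |P−S₁|² = l²: 1.1115z² + 0.0609z + -0.1627 = 0;  Δ = 0.7269;  z = -0.4109 or 0.3561 → z<0 root = -0.4109
x = 0.1170, y = 0.1033

(0.1170, 0.1033, -0.4109)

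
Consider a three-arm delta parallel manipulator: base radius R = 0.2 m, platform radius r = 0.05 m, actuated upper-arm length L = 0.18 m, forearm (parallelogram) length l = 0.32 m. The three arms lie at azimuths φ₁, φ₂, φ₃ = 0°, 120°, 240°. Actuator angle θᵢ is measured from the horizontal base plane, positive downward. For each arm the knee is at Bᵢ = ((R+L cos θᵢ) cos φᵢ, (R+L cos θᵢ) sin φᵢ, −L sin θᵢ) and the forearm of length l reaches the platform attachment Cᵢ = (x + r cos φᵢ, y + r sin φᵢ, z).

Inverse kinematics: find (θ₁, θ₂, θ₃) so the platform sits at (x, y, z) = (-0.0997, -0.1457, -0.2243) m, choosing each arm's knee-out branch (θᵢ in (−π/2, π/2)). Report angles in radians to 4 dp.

θ₁ = 1.3960, θ₂ = 1.3087, θ₃ = -0.3493

arm 1 (φ=0.0°): x'=-0.0997, y'=-0.1457
  A cos θ + B sin θ = C:  0.2497·cos θ + -0.2243·sin θ = -0.1775
  √(A²+B²)=0.3356;  θ1 = -0.7319+2.1279 ≈ 1.3960
arm 2 (φ=120.0°): x'=-0.0763, y'=0.1592
  A=0.2263, B=-0.2243, C=(l²−L²−A²−y'²−z²)/(2L)=-0.1580
  γ=atan2(-0.2243,0.2263)=-0.7809;  ψ=arccos(-0.4958)=2.0896;  θ2=γ+ψ≈1.3087
rotate P by −φ3: (0.1760, -0.0135, -0.2243)
  A cos θ + B sin θ = C:  -0.0260·cos θ + -0.2243·sin θ = 0.0523
  √(A²+B²)=0.2258;  θ3 = -1.6863+1.3370 ≈ -0.3493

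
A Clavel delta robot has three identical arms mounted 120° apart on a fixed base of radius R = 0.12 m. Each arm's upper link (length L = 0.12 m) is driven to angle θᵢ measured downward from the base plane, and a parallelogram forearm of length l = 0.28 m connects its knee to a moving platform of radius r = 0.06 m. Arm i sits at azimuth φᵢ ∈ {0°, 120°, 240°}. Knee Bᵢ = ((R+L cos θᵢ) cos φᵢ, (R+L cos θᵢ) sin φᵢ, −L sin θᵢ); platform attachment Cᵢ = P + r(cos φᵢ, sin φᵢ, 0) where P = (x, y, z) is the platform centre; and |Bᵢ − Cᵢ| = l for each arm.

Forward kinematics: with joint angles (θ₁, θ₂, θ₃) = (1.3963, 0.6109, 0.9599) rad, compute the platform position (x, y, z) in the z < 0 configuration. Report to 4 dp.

arm 1 at φ=0.0°: ρ1 = 0.0808;  centre 1 = (0.0808, 0.0000, -0.1182)
arm 2 at φ=120.0°: ρ2 = 0.1583;  centre 2 = (-0.0791, 0.1371, -0.0688)
arm 3 at φ=240.0°: ρ3 = 0.1288;  centre 3 = (-0.0644, -0.1116, -0.0983)
eliminate P² terms by subtracting sphere 1 from 2 and 3
[-0.3200 0.2742 0.0987]·P = 0.0093;  [-0.2905 -0.2231 0.0398]·P = 0.0058
Cramer: x(z) = -0.0242+0.2180z;  y(z) = 0.0057-0.1056z
sphere 1 gives Az²+Bz+C=0 with A=1.0587, B=0.1894, C=-0.0534;  B²−4AC=0.2619;  roots -0.3311, 0.1523;  negative root z = -0.3311
x = -0.0964, y = 0.0406

(-0.0964, 0.0406, -0.3311)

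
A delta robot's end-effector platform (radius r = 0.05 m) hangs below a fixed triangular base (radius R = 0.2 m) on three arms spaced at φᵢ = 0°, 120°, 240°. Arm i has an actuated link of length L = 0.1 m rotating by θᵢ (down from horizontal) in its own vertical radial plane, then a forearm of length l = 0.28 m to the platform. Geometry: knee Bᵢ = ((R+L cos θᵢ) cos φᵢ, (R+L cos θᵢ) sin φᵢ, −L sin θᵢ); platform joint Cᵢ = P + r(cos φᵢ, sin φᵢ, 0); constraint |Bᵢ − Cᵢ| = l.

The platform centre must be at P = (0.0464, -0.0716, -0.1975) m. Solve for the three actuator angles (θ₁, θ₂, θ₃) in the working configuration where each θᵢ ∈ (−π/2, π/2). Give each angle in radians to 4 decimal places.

θ₁ = 0.1748, θ₂ = 1.3084, θ₃ = 0.2618

rotate P by −φ1: (0.0464, -0.0716, -0.1975)
  e−x'=0.1036;  (l²−L²−(e−x')²−y'²−z²)/2L = 0.0677
  √(A²+B²)=0.2230;  θ1 = -1.0877+1.2625 ≈ 0.1748
φ2=120.0° → target in arm frame (-0.0852, -0.0044)
  A=0.2352, B=-0.1975, C=(l²−L²−A²−y'²−z²)/(2L)=-0.1297
  γ=atan2(-0.1975,0.2352)=-0.6985;  ψ=arccos(-0.4224)=2.0069;  θ2=γ+ψ≈1.3084
φ3=240.0° → target in arm frame (0.0388, 0.0760)
  e−x'=0.1112;  (l²−L²−(e−x')²−y'²−z²)/2L = 0.0563
  θ3 = atan2(B,A) + arccos(C/0.2266) = 0.2618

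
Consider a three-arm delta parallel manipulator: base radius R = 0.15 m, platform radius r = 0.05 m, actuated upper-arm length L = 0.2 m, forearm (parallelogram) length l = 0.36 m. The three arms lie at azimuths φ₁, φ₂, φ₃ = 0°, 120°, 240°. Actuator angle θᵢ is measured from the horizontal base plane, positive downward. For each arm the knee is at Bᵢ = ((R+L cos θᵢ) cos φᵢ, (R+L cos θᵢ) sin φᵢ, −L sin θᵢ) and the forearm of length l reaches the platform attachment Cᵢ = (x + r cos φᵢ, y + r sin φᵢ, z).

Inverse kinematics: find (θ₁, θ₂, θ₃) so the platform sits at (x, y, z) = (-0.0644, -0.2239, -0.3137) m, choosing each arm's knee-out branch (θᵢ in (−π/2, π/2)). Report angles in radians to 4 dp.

arm 1 (φ=0.0°): x'=-0.0644, y'=-0.2239
  e−x'=0.1644;  (l²−L²−(e−x')²−y'²−z²)/2L = -0.2149
  θ1 = atan2(B,A) + arccos(C/0.3542) = 1.1348
φ2=120.0° → target in arm frame (-0.1617, 0.1677)
  A=0.2617, B=-0.3137, C=(l²−L²−A²−y'²−z²)/(2L)=-0.2636
  √(A²+B²)=0.4085;  θ2 = -0.8755+2.2720 ≈ 1.3965
arm 3 (φ=240.0°): x'=0.2261, y'=0.0562
  A=-0.1261, B=-0.3137, C=(l²−L²−A²−y'²−z²)/(2L)=-0.0697
  γ=atan2(-0.3137,-0.1261)=-1.9530;  ψ=arccos(-0.2060)=1.7783;  θ3=γ+ψ≈-0.1747

θ₁ = 1.1348, θ₂ = 1.3965, θ₃ = -0.1747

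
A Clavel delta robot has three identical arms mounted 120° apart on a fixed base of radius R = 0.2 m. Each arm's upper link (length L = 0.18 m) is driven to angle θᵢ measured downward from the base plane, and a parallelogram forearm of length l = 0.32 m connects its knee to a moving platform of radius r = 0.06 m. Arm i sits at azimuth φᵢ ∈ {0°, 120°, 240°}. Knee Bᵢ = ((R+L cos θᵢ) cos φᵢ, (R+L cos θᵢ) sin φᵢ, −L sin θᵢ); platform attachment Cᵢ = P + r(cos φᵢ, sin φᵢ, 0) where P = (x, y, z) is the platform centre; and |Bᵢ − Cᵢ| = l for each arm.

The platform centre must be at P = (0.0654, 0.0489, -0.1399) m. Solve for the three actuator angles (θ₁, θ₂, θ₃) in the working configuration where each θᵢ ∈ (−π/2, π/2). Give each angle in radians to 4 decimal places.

φ1=0.0° → target in arm frame (0.0654, 0.0489)
  A cos θ + B sin θ = C:  0.0746·cos θ + -0.1399·sin θ = 0.1180
  √(A²+B²)=0.1585;  θ1 = -1.0809+0.7316 ≈ -0.3493
φ2=120.0° → target in arm frame (0.0096, -0.0811)
  A cos θ + B sin θ = C:  0.1304·cos θ + -0.1399·sin θ = 0.0746
  γ=atan2(-0.1399,0.1304)=-0.8207;  ψ=arccos(0.3902)=1.1699;  θ2=γ+ψ≈0.3492
rotate P by −φ3: (-0.0750, 0.0322, -0.1399)
  A cos θ + B sin θ = C:  0.2150·cos θ + -0.1399·sin θ = 0.0087
  θ3 = atan2(B,A) + arccos(C/0.2566) = 0.9600

θ₁ = -0.3493, θ₂ = 0.3492, θ₃ = 0.9600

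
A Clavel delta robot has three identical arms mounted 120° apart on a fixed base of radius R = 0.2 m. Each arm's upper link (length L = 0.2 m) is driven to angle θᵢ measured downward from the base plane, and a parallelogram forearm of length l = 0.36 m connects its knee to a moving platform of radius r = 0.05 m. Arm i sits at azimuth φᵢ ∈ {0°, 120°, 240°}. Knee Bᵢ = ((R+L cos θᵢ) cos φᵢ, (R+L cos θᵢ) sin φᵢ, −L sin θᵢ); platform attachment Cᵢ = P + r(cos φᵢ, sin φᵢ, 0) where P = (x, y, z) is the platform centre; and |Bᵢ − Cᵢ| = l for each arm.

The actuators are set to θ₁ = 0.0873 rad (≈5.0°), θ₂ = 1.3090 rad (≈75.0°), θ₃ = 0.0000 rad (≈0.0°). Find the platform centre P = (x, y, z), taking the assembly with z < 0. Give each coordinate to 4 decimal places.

centre 1 = (0.3492·cos0.0°, 0.3492·sin0.0°, -0.0174) = (0.3492, 0.0000, -0.0174)
φ2=120.0°: virtual centre (-0.1009, 0.1747, -0.1932), radius l
centre 3 = (0.3500·cos240.0°, 0.3500·sin240.0°, 0.0000) = (-0.1750, -0.3031, 0.0000)
eliminate P² terms by subtracting sphere 1 from 2 and 3
linear system: -0.9002x+0.3495y = -0.0442−-0.3515z; -1.0485x+-0.6062y = 0.0002−0.0349z
det = 0.9121;  x = 0.0293+-0.2202z,  y = -0.0511+0.4385z
quadratic in z: (1.2407)z²+(0.1310)z+(-0.0243)=0, √Δ=0.3714 → z ∈ {-0.2025, 0.0969}; z = -0.2025 (taking z<0)
x = 0.0739, y = -0.1399

(0.0739, -0.1399, -0.2025)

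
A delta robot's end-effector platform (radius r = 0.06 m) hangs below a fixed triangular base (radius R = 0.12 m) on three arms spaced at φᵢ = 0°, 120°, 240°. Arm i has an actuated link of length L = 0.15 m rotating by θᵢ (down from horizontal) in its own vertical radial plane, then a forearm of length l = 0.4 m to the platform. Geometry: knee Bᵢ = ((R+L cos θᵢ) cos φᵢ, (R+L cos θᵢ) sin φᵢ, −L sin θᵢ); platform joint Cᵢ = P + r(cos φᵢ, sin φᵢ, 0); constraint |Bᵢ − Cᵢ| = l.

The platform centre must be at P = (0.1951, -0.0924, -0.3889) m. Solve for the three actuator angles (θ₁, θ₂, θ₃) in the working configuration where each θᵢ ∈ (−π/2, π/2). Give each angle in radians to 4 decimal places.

φ1=0.0° → target in arm frame (0.1951, -0.0924)
  A cos θ + B sin θ = C:  -0.1351·cos θ + -0.3889·sin θ = -0.1351
  γ=atan2(-0.3889,-0.1351)=-1.9051;  ψ=arccos(-0.3282)=1.9052;  θ1=γ+ψ≈0.0000
arm 2 (φ=120.0°): x'=-0.1776, y'=-0.1228
  A=0.2376, B=-0.3889, C=(l²−L²−A²−y'²−z²)/(2L)=-0.2842
  γ=atan2(-0.3889,0.2376)=-1.0224;  ψ=arccos(-0.6236)=2.2441;  θ2=γ+ψ≈1.2217
φ3=240.0° → target in arm frame (-0.0175, 0.2152)
  A=0.0775, B=-0.3889, C=(l²−L²−A²−y'²−z²)/(2L)=-0.2202
  √(A²+B²)=0.3966;  θ3 = -1.3740+2.1594 ≈ 0.7854

θ₁ = 0.0000, θ₂ = 1.2217, θ₃ = 0.7854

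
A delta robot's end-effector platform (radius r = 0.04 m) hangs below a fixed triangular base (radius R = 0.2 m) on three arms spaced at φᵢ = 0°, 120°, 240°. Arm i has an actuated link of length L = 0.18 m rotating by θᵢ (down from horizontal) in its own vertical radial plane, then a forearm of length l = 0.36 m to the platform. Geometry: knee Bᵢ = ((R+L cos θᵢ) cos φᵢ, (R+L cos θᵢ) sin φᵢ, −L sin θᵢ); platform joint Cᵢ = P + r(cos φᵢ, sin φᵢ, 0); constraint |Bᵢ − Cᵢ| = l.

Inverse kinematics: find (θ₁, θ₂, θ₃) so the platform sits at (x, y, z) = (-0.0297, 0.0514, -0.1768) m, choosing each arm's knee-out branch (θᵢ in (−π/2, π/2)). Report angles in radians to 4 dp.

θ₁ = 0.5237, θ₂ = -0.3491, θ₃ = 0.5234

arm 1 (φ=0.0°): x'=-0.0297, y'=0.0514
  e−x'=0.1897;  (l²−L²−(e−x')²−y'²−z²)/2L = 0.0759
  γ=atan2(-0.1768,0.1897)=-0.7502;  ψ=arccos(0.2926)=1.2739;  θ1=γ+ψ≈0.5237
arm 2 (φ=120.0°): x'=0.0594, y'=0.0000
  e−x'=0.1006;  (l²−L²−(e−x')²−y'²−z²)/2L = 0.1550
  θ2 = atan2(B,A) + arccos(C/0.2034) = -0.3491
arm 3 (φ=240.0°): x'=-0.0297, y'=-0.0514
  A=0.1897, B=-0.1768, C=(l²−L²−A²−y'²−z²)/(2L)=0.0759
  θ3 = atan2(B,A) + arccos(C/0.2593) = 0.5234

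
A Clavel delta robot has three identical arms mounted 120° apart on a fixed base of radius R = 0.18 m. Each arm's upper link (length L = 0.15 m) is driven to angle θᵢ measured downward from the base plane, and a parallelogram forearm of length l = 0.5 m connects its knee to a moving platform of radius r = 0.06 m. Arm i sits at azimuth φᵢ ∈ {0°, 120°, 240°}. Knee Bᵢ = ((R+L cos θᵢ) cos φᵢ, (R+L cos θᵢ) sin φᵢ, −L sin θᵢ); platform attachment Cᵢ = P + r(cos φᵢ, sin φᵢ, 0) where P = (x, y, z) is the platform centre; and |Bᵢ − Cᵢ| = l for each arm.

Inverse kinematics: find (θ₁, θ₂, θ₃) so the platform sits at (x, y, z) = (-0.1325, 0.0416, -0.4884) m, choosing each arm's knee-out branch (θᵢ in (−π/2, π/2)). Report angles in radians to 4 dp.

φ1=0.0° → target in arm frame (-0.1325, 0.0416)
  e−x'=0.2525;  (l²−L²−(e−x')²−y'²−z²)/2L = -0.2551
  √(A²+B²)=0.5498;  θ1 = -1.0936+2.0532 ≈ 0.9596
arm 2 (φ=120.0°): x'=0.1023, y'=0.0939
  A=0.0177, B=-0.4884, C=(l²−L²−A²−y'²−z²)/(2L)=-0.0672
  θ2 = atan2(B,A) + arccos(C/0.4887) = 0.1743
φ3=240.0° → target in arm frame (0.0302, -0.1355)
  A cos θ + B sin θ = C:  0.0898·cos θ + -0.4884·sin θ = -0.1249
  θ3 = atan2(B,A) + arccos(C/0.4966) = 0.4360

θ₁ = 0.9596, θ₂ = 0.1743, θ₃ = 0.4360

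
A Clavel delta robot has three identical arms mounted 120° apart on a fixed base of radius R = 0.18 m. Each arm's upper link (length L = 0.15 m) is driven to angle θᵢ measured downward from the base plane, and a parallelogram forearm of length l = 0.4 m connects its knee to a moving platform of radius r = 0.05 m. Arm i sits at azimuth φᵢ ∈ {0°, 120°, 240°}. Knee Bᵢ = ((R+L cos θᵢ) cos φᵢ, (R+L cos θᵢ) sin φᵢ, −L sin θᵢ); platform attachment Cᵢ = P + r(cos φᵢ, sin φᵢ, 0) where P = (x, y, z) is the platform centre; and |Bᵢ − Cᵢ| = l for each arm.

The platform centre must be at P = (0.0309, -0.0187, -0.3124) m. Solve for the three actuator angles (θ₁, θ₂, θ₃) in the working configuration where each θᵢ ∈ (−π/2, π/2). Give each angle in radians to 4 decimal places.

θ₁ = -0.0001, θ₂ = 0.3495, θ₃ = 0.1747

φ1=0.0° → target in arm frame (0.0309, -0.0187)
  A=0.0991, B=-0.3124, C=(l²−L²−A²−y'²−z²)/(2L)=0.0991
  γ=atan2(-0.3124,0.0991)=-1.2636;  ψ=arccos(0.3024)=1.2636;  θ1=γ+ψ≈-0.0001
arm 2 (φ=120.0°): x'=-0.0316, y'=-0.0174
  e−x'=0.1616;  (l²−L²−(e−x')²−y'²−z²)/2L = 0.0449
  √(A²+B²)=0.3517;  θ2 = -1.0933+1.4428 ≈ 0.3495
φ3=240.0° → target in arm frame (0.0007, 0.0361)
  e−x'=0.1293;  (l²−L²−(e−x')²−y'²−z²)/2L = 0.0730
  √(A²+B²)=0.3381;  θ3 = -1.1785+1.3532 ≈ 0.1747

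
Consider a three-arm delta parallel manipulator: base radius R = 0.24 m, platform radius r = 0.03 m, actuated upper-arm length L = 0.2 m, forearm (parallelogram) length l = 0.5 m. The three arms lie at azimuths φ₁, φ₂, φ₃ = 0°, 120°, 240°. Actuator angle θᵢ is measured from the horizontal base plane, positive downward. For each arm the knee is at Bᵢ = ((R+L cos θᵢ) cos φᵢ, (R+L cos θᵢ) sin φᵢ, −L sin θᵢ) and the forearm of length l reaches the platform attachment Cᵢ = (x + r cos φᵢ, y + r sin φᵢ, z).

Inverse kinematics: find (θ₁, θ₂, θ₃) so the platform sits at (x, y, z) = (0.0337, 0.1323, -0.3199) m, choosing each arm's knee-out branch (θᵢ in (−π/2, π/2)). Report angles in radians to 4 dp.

φ1=0.0° → target in arm frame (0.0337, 0.1323)
  e−x'=0.1763;  (l²−L²−(e−x')²−y'²−z²)/2L = 0.1477
  √(A²+B²)=0.3653;  θ1 = -1.0671+1.1545 ≈ 0.0874
arm 2 (φ=120.0°): x'=0.0977, y'=-0.0953
  e−x'=0.1123;  (l²−L²−(e−x')²−y'²−z²)/2L = 0.2149
  θ2 = atan2(B,A) + arccos(C/0.3390) = -0.3491
arm 3 (φ=240.0°): x'=-0.1314, y'=-0.0370
  A cos θ + B sin θ = C:  0.3414·cos θ + -0.3199·sin θ = -0.0257
  θ3 = atan2(B,A) + arccos(C/0.4679) = 0.8729

θ₁ = 0.0874, θ₂ = -0.3491, θ₃ = 0.8729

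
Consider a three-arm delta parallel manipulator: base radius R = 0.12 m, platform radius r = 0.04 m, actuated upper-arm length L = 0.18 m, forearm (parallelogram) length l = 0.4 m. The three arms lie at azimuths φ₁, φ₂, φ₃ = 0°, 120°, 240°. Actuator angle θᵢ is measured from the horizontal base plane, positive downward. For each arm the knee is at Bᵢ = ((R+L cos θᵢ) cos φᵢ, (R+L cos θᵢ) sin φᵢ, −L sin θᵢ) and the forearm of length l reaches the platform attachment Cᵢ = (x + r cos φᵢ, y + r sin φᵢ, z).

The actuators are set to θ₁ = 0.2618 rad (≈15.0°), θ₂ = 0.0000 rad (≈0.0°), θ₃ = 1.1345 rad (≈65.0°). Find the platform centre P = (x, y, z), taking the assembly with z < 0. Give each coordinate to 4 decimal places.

arm 1 at φ=0.0°: ρ1 = 0.2539;  O1 = (0.2539, 0.0000, -0.0466)
O2 = (0.2600·cos120.0°, 0.2600·sin120.0°, 0.0000) = (-0.1300, 0.2252, 0.0000)
φ3=240.0°: virtual centre (-0.0780, -0.1352, -0.1631), radius l
eliminate P² terms by subtracting sphere 1 from 2 and 3
linear system: -0.7677x+0.4503y = 0.0010−0.0932z; -0.6638x+-0.2703y = -0.0156−-0.2331z
det = 0.5065;  x = 0.0134+-0.1575z,  y = 0.0250+-0.4755z
quadratic in z: (1.2509)z²+(0.1452)z+(-0.0994)=0, √Δ=0.7199 → z ∈ {-0.3458, 0.2297}; z = -0.3458 (taking z<0)
x = 0.0679, y = 0.1894

(0.0679, 0.1894, -0.3458)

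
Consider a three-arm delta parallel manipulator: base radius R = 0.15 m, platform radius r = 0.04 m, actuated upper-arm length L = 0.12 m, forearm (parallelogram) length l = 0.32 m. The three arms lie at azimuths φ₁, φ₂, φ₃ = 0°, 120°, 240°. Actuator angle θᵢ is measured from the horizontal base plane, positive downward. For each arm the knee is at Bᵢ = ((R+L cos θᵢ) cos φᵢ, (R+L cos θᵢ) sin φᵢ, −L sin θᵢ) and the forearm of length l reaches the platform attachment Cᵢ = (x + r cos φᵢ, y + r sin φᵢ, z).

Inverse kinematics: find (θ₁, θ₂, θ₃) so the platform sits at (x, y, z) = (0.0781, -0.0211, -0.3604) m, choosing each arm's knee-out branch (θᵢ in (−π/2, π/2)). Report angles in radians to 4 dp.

θ₁ = 0.6110, θ₂ = 1.3088, θ₃ = 1.1341

φ1=0.0° → target in arm frame (0.0781, -0.0211)
  A=0.0319, B=-0.3604, C=(l²−L²−A²−y'²−z²)/(2L)=-0.1806
  γ=atan2(-0.3604,0.0319)=-1.4825;  ψ=arccos(-0.4992)=2.0935;  θ1=γ+ψ≈0.6110
φ2=120.0° → target in arm frame (-0.0573, -0.0571)
  e−x'=0.1673;  (l²−L²−(e−x')²−y'²−z²)/2L = -0.3048
  θ2 = atan2(B,A) + arccos(C/0.3973) = 1.3088
arm 3 (φ=240.0°): x'=-0.0208, y'=0.0782
  e−x'=0.1308;  (l²−L²−(e−x')²−y'²−z²)/2L = -0.2713
  √(A²+B²)=0.3834;  θ3 = -1.2227+2.3568 ≈ 1.1341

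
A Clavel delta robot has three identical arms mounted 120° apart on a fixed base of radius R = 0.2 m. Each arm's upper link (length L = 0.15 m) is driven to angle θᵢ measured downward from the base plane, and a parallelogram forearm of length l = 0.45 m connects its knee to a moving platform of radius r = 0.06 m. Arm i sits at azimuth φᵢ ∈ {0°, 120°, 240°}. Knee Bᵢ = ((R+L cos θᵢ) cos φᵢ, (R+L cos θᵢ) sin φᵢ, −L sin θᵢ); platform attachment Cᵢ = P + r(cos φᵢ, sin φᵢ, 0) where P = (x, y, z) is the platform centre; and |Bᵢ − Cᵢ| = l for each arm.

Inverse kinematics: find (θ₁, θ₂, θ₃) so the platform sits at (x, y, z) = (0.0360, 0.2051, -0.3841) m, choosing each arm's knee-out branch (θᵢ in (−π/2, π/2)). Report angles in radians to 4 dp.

θ₁ = 0.4363, θ₂ = -0.1744, θ₃ = 1.3092

rotate P by −φ1: (0.0360, 0.2051, -0.3841)
  e−x'=0.1040;  (l²−L²−(e−x')²−y'²−z²)/2L = -0.0680
  θ1 = atan2(B,A) + arccos(C/0.3979) = 0.4363
rotate P by −φ2: (0.1596, -0.1337, -0.3841)
  e−x'=-0.0196;  (l²−L²−(e−x')²−y'²−z²)/2L = 0.0473
  θ2 = atan2(B,A) + arccos(C/0.3846) = -0.1744
arm 3 (φ=240.0°): x'=-0.1956, y'=-0.0714
  A cos θ + B sin θ = C:  0.3356·cos θ + -0.3841·sin θ = -0.2842
  γ=atan2(-0.3841,0.3356)=-0.8527;  ψ=arccos(-0.5572)=2.1618;  θ3=γ+ψ≈1.3092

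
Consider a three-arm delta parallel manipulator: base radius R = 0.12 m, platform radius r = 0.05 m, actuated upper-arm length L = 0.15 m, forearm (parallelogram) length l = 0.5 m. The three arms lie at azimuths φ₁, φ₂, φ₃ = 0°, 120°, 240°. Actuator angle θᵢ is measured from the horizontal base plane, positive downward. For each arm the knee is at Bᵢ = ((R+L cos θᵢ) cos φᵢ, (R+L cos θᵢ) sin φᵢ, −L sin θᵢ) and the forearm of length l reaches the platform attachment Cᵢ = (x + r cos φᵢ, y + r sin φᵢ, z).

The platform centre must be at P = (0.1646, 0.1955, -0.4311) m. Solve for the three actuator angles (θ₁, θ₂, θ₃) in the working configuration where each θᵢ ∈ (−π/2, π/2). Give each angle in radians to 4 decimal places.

θ₁ = -0.1743, θ₂ = 0.0875, θ₃ = 1.0474

rotate P by −φ1: (0.1646, 0.1955, -0.4311)
  A cos θ + B sin θ = C:  -0.0946·cos θ + -0.4311·sin θ = -0.0184
  √(A²+B²)=0.4414;  θ1 = -1.7868+1.6125 ≈ -0.1743
φ2=120.0° → target in arm frame (0.0870, -0.2403)
  A=-0.0170, B=-0.4311, C=(l²−L²−A²−y'²−z²)/(2L)=-0.0546
  θ2 = atan2(B,A) + arccos(C/0.4314) = 0.0875
rotate P by −φ3: (-0.2516, 0.0448, -0.4311)
  A cos θ + B sin θ = C:  0.3216·cos θ + -0.4311·sin θ = -0.2126
  θ3 = atan2(B,A) + arccos(C/0.5378) = 1.0474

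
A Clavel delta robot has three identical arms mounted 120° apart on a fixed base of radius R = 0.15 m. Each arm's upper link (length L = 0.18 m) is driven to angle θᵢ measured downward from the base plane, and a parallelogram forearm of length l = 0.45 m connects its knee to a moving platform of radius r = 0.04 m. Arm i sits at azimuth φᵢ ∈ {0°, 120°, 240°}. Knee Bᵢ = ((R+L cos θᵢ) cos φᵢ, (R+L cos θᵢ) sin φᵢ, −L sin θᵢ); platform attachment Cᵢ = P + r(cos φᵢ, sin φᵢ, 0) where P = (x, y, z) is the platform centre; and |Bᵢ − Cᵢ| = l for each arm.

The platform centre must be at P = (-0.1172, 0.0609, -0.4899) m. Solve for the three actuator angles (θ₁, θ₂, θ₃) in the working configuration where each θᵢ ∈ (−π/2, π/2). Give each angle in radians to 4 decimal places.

θ₁ = 1.1342, θ₂ = 0.4362, θ₃ = 0.7851

φ1=0.0° → target in arm frame (-0.1172, 0.0609)
  A=0.2272, B=-0.4899, C=(l²−L²−A²−y'²−z²)/(2L)=-0.3479
  √(A²+B²)=0.5400;  θ1 = -1.1366+2.2707 ≈ 1.1342
arm 2 (φ=120.0°): x'=0.1113, y'=0.0710
  e−x'=-0.0013;  (l²−L²−(e−x')²−y'²−z²)/2L = -0.2082
  γ=atan2(-0.4899,-0.0013)=-1.5735;  ψ=arccos(-0.4250)=2.0097;  θ2=γ+ψ≈0.4362
arm 3 (φ=240.0°): x'=0.0059, y'=-0.1319
  A=0.1041, B=-0.4899, C=(l²−L²−A²−y'²−z²)/(2L)=-0.2727
  √(A²+B²)=0.5008;  θ3 = -1.3613+2.1465 ≈ 0.7851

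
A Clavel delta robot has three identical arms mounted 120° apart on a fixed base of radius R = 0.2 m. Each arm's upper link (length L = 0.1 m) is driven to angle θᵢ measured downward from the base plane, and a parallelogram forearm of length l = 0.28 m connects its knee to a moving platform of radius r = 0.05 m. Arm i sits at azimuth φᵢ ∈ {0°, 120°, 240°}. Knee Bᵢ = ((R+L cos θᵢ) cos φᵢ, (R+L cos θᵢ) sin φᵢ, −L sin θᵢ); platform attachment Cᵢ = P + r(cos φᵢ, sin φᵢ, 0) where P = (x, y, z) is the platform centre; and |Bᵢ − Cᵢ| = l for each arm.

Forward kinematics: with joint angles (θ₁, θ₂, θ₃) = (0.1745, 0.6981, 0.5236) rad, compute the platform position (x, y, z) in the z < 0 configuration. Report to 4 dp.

(0.0277, -0.0108, -0.1893)

arm 1 at φ=0.0°: (R−r)+L cos θ1 = 0.2485;  S1 = (0.2485, 0.0000, -0.0174)
arm 2 at φ=120.0°: (R−r)+L cos θ2 = 0.2266;  S2 = (-0.1133, 0.1962, -0.0643)
arm 3 at φ=240.0°: (R−r)+L cos θ3 = 0.2366;  S3 = (-0.1183, -0.2049, -0.0500)
|S₂|²−|S₁|² = -0.0066;  |S₃|²−|S₁|² = -0.0036
plane₁₂: -0.7236x+0.3925y+-0.0938z = -0.0066
det = 0.5844;  x = 0.0070+-0.1096z,  y = -0.0038+0.0370z
quadratic in z: (1.0134)z²+(0.0874)z+(-0.0198)=0, √Δ=0.2963 → z ∈ {-0.1893, 0.1031}; z = -0.1893 (taking z<0)
x = 0.0277, y = -0.0108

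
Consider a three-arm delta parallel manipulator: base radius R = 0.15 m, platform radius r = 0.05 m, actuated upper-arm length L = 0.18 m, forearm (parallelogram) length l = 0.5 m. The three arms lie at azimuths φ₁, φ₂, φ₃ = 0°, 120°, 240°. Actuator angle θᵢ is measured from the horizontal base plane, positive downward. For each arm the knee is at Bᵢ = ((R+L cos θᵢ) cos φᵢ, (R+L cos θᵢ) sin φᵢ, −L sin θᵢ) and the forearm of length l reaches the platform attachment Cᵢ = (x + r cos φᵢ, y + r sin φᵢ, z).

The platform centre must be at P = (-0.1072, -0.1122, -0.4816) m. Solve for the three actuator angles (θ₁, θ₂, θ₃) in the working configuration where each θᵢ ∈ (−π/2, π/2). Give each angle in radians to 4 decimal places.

φ1=0.0° → target in arm frame (-0.1072, -0.1122)
  A=0.2072, B=-0.4816, C=(l²−L²−A²−y'²−z²)/(2L)=-0.1941
  θ1 = atan2(B,A) + arccos(C/0.5243) = 0.7854
φ2=120.0° → target in arm frame (-0.0436, 0.1489)
  e−x'=0.1436;  (l²−L²−(e−x')²−y'²−z²)/2L = -0.1587
  √(A²+B²)=0.5025;  θ2 = -1.2811+1.8921 ≈ 0.6110
φ3=240.0° → target in arm frame (0.1508, -0.0367)
  A=-0.0508, B=-0.4816, C=(l²−L²−A²−y'²−z²)/(2L)=-0.0507
  θ3 = atan2(B,A) + arccos(C/0.4843) = -0.0001

θ₁ = 0.7854, θ₂ = 0.6110, θ₃ = -0.0001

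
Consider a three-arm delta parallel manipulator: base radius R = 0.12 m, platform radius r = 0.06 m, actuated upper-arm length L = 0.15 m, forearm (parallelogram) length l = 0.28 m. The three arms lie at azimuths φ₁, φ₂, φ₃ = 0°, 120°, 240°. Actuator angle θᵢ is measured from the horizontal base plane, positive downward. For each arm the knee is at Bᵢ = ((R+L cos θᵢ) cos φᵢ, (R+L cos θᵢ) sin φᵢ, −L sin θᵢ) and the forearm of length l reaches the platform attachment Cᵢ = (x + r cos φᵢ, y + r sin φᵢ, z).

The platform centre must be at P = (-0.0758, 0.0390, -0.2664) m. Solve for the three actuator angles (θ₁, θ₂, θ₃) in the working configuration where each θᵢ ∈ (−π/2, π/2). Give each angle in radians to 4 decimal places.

rotate P by −φ1: (-0.0758, 0.0390, -0.2664)
  A cos θ + B sin θ = C:  0.1358·cos θ + -0.2664·sin θ = -0.1168
  √(A²+B²)=0.2990;  θ1 = -1.0994+1.9720 ≈ 0.8726
φ2=120.0° → target in arm frame (0.0717, 0.0461)
  e−x'=-0.0117;  (l²−L²−(e−x')²−y'²−z²)/2L = -0.0578
  θ2 = atan2(B,A) + arccos(C/0.2667) = 0.1746
arm 3 (φ=240.0°): x'=0.0041, y'=-0.0851
  A cos θ + B sin θ = C:  0.0559·cos θ + -0.2664·sin θ = -0.0848
  √(A²+B²)=0.2722;  θ3 = -1.3641+1.8876 ≈ 0.5236

θ₁ = 0.8726, θ₂ = 0.1746, θ₃ = 0.5236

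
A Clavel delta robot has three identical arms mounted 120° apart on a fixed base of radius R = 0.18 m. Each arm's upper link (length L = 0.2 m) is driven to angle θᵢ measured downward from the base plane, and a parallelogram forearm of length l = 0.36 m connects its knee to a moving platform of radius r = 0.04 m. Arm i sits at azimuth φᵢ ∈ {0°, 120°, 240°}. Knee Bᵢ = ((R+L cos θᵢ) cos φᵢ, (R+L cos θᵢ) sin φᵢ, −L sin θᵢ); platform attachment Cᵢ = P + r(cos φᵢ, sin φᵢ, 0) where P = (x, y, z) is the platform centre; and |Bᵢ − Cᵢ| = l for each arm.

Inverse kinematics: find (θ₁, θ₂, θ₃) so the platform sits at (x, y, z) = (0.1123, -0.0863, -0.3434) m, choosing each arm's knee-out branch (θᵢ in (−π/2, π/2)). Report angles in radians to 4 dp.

rotate P by −φ1: (0.1123, -0.0863, -0.3434)
  A cos θ + B sin θ = C:  0.0277·cos θ + -0.3434·sin θ = -0.0913
  √(A²+B²)=0.3445;  θ1 = -1.4903+1.8392 ≈ 0.3488
φ2=120.0° → target in arm frame (-0.1309, -0.0541)
  A=0.2709, B=-0.3434, C=(l²−L²−A²−y'²−z²)/(2L)=-0.2616
  γ=atan2(-0.3434,0.2709)=-0.9029;  ψ=arccos(-0.5981)=2.2119;  θ2=γ+ψ≈1.3090
arm 3 (φ=240.0°): x'=0.0186, y'=0.1404
  e−x'=0.1214;  (l²−L²−(e−x')²−y'²−z²)/2L = -0.1569
  θ3 = atan2(B,A) + arccos(C/0.3642) = 0.7853

θ₁ = 0.3488, θ₂ = 1.3090, θ₃ = 0.7853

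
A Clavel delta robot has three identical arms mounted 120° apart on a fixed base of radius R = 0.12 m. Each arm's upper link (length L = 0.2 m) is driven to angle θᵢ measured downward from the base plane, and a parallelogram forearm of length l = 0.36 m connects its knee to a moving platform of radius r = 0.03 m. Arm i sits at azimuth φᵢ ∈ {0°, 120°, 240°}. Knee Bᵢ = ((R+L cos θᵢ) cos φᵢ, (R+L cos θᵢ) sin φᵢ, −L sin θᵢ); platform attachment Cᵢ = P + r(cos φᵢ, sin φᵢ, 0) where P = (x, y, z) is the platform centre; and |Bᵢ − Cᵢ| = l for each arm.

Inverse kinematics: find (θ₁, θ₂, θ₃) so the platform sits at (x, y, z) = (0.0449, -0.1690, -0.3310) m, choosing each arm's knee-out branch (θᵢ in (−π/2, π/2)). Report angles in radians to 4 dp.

arm 1 (φ=0.0°): x'=0.0449, y'=-0.1690
  A=0.0451, B=-0.3310, C=(l²−L²−A²−y'²−z²)/(2L)=-0.1264
  √(A²+B²)=0.3341;  θ1 = -1.4354+1.9588 ≈ 0.5234
rotate P by −φ2: (-0.1688, 0.0456, -0.3310)
  A=0.2588, B=-0.3310, C=(l²−L²−A²−y'²−z²)/(2L)=-0.2226
  γ=atan2(-0.3310,0.2588)=-0.9072;  ψ=arccos(-0.5297)=2.1290;  θ2=γ+ψ≈1.2218
rotate P by −φ3: (0.1239, 0.1234, -0.3310)
  A=-0.0339, B=-0.3310, C=(l²−L²−A²−y'²−z²)/(2L)=-0.0908
  γ=atan2(-0.3310,-0.0339)=-1.6729;  ψ=arccos(-0.2730)=1.8473;  θ3=γ+ψ≈0.1744

θ₁ = 0.5234, θ₂ = 1.2218, θ₃ = 0.1744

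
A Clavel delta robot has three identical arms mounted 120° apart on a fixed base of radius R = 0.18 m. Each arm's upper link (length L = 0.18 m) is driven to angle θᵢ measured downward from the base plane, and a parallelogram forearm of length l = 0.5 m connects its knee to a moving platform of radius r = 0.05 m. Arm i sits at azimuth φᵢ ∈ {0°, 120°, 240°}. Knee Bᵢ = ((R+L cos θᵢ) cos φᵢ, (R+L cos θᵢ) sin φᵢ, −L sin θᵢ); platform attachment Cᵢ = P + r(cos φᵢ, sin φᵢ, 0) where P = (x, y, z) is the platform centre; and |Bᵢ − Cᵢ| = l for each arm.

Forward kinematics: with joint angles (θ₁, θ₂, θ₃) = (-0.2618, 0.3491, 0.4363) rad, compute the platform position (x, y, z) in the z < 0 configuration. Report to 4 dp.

(0.1078, 0.0138, -0.4132)

φ1=0.0°: virtual centre (0.3039, 0.0000, 0.0466), radius l
O2 = (0.2991·cos120.0°, 0.2991·sin120.0°, -0.0616) = (-0.1496, 0.2591, -0.0616)
φ3=240.0°: virtual centre (-0.1466, -0.2539, -0.0761), radius l
|O₂|²−|O₁|² = -0.0012;  |O₃|²−|O₁|² = -0.0028
[-0.9069 0.5181 -0.2163]·P = -0.0012;  [-0.9009 -0.5077 -0.2453]·P = -0.0028
Cramer: x(z) = 0.0022-0.2555z;  y(z) = 0.0015-0.0298z
into |P−O₁|² = l²: 1.0662z² + 0.0609z + -0.1568 = 0;  Δ = 0.6726;  z = -0.4132 or 0.3561 → z<0 root = -0.4132
x = 0.1078, y = 0.0138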